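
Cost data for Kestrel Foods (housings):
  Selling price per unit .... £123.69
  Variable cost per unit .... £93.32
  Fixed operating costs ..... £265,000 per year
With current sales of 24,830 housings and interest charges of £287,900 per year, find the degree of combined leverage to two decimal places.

3.75

Contribution at this volume is 24,830 × £30.37 = £754,087.10.
EBIT = £754,087.10 − £265,000 = £489,087.10. Interest = £287,900.00, so EBIT − I = £201,187.10.
DCL = contribution ÷ (EBIT − I) = £754,087.10 ÷ £201,187.10 = 3.7482.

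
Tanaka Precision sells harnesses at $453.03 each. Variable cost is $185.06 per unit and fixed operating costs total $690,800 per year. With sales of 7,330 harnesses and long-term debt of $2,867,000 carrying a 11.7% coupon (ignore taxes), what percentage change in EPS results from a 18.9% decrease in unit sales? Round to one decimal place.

-39.6%

Total contribution margin = 7,330 × $267.97 = $1,964,220.10.
Subtracting fixed costs: EBIT = $1,964,220.10 − $690,800 = $1,273,420.10.
Interest = $335,439.00, so EBIT − I = $937,981.10.
Degree of combined leverage = contribution ÷ (EBIT − I) = $1,964,220.10 ÷ $937,981.10 = 2.0941.
EPS therefore changes by 2.0941 × (-18.9%) = -39.6%.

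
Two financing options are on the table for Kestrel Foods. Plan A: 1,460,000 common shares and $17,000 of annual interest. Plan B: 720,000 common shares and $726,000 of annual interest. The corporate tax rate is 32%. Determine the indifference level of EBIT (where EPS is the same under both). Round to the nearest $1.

Set EPS_A = EPS_B: (EBIT − $17,000)(1 − 0.32) ÷ 1,460,000 = (EBIT − $726,000)(1 − 0.32) ÷ 720,000.
Cancelling (1 − t) and cross-multiplying: 720,000·(EBIT − 17,000) = 1,460,000·(EBIT − 726,000).
Solving, EBIT = (726,000·1,460,000 − 17,000·720,000) / (1,460,000 − 720,000) = 1,047,720,000,000 / 740,000 = 1,415,837.84.

$1,415,838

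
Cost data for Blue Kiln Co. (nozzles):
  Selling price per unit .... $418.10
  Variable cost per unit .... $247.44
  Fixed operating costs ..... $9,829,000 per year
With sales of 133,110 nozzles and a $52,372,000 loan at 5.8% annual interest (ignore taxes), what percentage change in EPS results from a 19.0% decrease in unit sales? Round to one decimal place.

Total contribution margin = 133,110 × $170.66 = $22,716,552.60.
EBIT = $22,716,552.60 − $9,829,000 = $12,887,552.60.
After interest of $3,037,576.00, pre-tax earnings = $9,849,976.60.
DCL = total CM / (EBIT − I) = $22,716,552.60 / $9,849,976.60 = 2.3063.
EPS therefore changes by 2.3063 × (-19.0%) = -43.8%.

-43.8%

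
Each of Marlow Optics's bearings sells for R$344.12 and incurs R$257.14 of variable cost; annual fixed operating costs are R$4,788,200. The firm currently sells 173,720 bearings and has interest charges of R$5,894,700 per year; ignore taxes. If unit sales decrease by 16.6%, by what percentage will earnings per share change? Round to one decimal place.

-56.7%

At 173,720 units, contribution = 173,720 × R$86.98 = R$15,110,165.60.
Operating income = contribution − fixed costs = R$15,110,165.60 − R$4,788,200 = R$10,321,965.60.
Interest = R$5,894,700.00, so EBIT − I = R$4,427,265.60.
DCL = total CM / (EBIT − I) = R$15,110,165.60 / R$4,427,265.60 = 3.4130.
EPS therefore changes by 3.4130 × (-16.6%) = -56.7%.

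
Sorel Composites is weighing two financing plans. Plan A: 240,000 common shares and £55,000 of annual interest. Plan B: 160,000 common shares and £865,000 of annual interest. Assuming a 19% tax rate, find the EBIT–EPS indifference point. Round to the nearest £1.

Set EPS_A = EPS_B: (EBIT − £55,000)(1 − 0.19) ÷ 240,000 = (EBIT − £865,000)(1 − 0.19) ÷ 160,000.
Cancelling (1 − t) and cross-multiplying: 160,000·(EBIT − 55,000) = 240,000·(EBIT − 865,000).
Solving, EBIT = (865,000·240,000 − 55,000·160,000) / (240,000 − 160,000) = 198,800,000,000 / 80,000 = 2,485,000.00.

£2,485,000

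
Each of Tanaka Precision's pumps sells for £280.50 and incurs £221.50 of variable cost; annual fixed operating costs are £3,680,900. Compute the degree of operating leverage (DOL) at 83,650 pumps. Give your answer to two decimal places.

3.93

At 83,650 units, contribution = 83,650 × £59.00 = £4,935,350.00.
EBIT = £4,935,350.00 − £3,680,900 = £1,254,450.00.
So DOL = total CM / EBIT = £4,935,350.00 / £1,254,450.00 = 3.9343.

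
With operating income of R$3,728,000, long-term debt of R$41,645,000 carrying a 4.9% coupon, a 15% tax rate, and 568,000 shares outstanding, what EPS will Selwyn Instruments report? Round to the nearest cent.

Interest = R$2,040,605.00, so EBT = R$3,728,000 − R$2,040,605.00 = R$1,687,395.00.
After tax at 15%: net income = R$1,687,395.00 × 0.85 = R$1,434,285.75.
Per share: R$1,434,285.75 / 568,000 shares = R$2.53.

R$2.53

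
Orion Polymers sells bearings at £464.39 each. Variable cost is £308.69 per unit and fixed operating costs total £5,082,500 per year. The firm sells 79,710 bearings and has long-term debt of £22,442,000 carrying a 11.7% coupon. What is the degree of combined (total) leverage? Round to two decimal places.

Contribution at this volume is 79,710 × £155.70 = £12,410,847.00.
Subtracting fixed costs: EBIT = £12,410,847.00 − £5,082,500 = £7,328,347.00. Interest = £2,625,714.00.
DOL = £12,410,847.00 ÷ £7,328,347.00 = 1.6935; DFL = £7,328,347.00 ÷ £4,702,633.00 = 1.5583.
Combined leverage = 1.6935 × 1.5583 = 2.6390.

2.64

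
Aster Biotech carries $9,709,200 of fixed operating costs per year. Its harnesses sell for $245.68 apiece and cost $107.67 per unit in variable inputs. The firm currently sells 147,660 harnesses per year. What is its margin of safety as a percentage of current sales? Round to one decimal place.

52.4%

Each unit contributes $245.68 − $107.67 = $138.01. Break-even units = $9,709,200 ÷ $138.01 = 70,351.42; break-even revenue = 70,351.42 × $245.68 = $17,283,937.80.
Actual sales revenue = 147,660 × $245.68 = $36,277,108.80.
Margin of safety = ($36,277,108.80 − $17,283,937.80) ÷ $36,277,108.80 = 52.4%.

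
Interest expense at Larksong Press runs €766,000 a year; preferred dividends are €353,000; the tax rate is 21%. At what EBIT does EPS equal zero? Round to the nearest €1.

€1,212,835

Preferred dividends are paid after tax, so their pre-tax equivalent is €353,000 ÷ (1 − 0.21) = €446,835.44.
Financial break-even EBIT = interest + D_p ÷ (1 − t) = €766,000 + €446,835.44 = €1,212,835.44.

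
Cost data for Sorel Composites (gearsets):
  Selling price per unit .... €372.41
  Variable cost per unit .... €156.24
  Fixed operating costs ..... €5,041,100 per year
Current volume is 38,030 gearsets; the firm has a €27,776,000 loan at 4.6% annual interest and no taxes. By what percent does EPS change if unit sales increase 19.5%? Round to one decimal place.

At 38,030 units, contribution = 38,030 × €216.17 = €8,220,945.10.
Operating income = contribution − fixed costs = €8,220,945.10 − €5,041,100 = €3,179,845.10.
Interest = €1,277,696.00, so EBIT − I = €1,902,149.10.
DCL = total CM / (EBIT − I) = €8,220,945.10 / €1,902,149.10 = 4.3219.
%ΔEPS = DCL × %ΔSales = 4.3219 × +19.5% = +84.3%.

+84.3%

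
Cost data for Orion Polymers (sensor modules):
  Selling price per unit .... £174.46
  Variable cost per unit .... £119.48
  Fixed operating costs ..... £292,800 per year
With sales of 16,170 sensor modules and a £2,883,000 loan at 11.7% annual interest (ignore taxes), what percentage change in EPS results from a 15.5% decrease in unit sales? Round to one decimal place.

-53.2%

Contribution at this volume is 16,170 × £54.98 = £889,026.60.
Subtracting fixed costs: EBIT = £889,026.60 − £292,800 = £596,226.60.
After interest of £337,311.00, pre-tax earnings = £258,915.60.
Degree of combined leverage = contribution ÷ (EBIT − I) = £889,026.60 ÷ £258,915.60 = 3.4337.
EPS therefore changes by 3.4337 × (-15.5%) = -53.2%.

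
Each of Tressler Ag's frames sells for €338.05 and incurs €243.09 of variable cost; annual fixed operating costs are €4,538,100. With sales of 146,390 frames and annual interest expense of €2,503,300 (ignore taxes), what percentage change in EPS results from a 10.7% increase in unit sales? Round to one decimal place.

Contribution at this volume is 146,390 × €94.96 = €13,901,194.40.
Subtracting fixed costs: EBIT = €13,901,194.40 − €4,538,100 = €9,363,094.40.
After interest of €2,503,300.00, pre-tax earnings = €6,859,794.40.
DCL = total CM / (EBIT − I) = €13,901,194.40 / €6,859,794.40 = 2.0265.
%ΔEPS = DCL × %ΔSales = 2.0265 × +10.7% = +21.7%.

+21.7%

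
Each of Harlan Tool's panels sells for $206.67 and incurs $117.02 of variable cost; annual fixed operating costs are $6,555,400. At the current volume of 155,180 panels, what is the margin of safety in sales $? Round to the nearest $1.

Each unit contributes $206.67 − $117.02 = $89.65. Break-even units = $6,555,400 ÷ $89.65 = 73,122.14; break-even revenue = 73,122.14 × $206.67 = $15,112,153.02.
Actual sales revenue = 155,180 × $206.67 = $32,071,050.60.
Margin of safety = $32,071,050.60 − $15,112,153.02 = $16,958,898.

$16,958,898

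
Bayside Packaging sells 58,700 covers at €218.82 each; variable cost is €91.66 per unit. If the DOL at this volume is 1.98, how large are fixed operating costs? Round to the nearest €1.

Total contribution margin = 58,700 × €127.16 = €7,464,292.00.
DOL = contribution / EBIT, so EBIT = €7,464,292.00 / 1.98 = €3,769,844.44.
And FC = contribution − EBIT = €7,464,292.00 − €3,769,844.44 = €3,694,448.

€3,694,448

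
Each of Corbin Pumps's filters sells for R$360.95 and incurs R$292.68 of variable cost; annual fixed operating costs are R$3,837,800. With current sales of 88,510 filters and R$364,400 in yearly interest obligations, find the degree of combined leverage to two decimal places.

At 88,510 units, contribution = 88,510 × R$68.27 = R$6,042,577.70.
Operating income = contribution − fixed costs = R$6,042,577.70 − R$3,837,800 = R$2,204,777.70. Interest = R$364,400.00, so EBIT − I = R$1,840,377.70.
Degree of total leverage = total CM / (EBIT − interest) = R$6,042,577.70 / R$1,840,377.70 = 3.2833.

3.28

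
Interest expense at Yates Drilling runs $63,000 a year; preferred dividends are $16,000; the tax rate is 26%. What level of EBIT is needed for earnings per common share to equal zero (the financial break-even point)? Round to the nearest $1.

$84,622

Preferred dividends are paid after tax, so their pre-tax equivalent is $16,000 ÷ (1 − 0.26) = $21,621.62.
Financial break-even EBIT = interest + D_p ÷ (1 − t) = $63,000 + $21,621.62 = $84,621.62.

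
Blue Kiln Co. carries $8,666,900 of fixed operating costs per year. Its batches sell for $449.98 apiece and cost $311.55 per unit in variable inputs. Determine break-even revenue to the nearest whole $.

Contribution margin per unit = $449.98 − $311.55 = $138.43, a CM ratio of $138.43 ÷ $449.98 = 0.3076.
Break-even sales = FC ÷ CM ratio = $8,666,900 × $449.98 / $138.43 = $28,172,590.

$28,172,590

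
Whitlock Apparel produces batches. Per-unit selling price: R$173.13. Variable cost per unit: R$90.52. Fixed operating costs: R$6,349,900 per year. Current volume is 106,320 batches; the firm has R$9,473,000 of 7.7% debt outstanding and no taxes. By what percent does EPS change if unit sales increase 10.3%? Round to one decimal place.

+53.1%

At 106,320 units, contribution = 106,320 × R$82.61 = R$8,783,095.20.
Operating income = contribution − fixed costs = R$8,783,095.20 − R$6,349,900 = R$2,433,195.20.
Interest = R$729,421.00, so EBIT − I = R$1,703,774.20.
Degree of combined leverage = contribution ÷ (EBIT − I) = R$8,783,095.20 ÷ R$1,703,774.20 = 5.1551.
EPS therefore changes by 5.1551 × (+10.3%) = +53.1%.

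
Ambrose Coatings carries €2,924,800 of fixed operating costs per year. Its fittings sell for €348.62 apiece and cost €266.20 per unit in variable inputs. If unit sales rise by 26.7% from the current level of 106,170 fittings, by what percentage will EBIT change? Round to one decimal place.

+40.1%

At 106,170 units, contribution = 106,170 × €82.42 = €8,750,531.40.
Operating income = contribution − fixed costs = €8,750,531.40 − €2,924,800 = €5,825,731.40.
So DOL = total CM / EBIT = €8,750,531.40 / €5,825,731.40 = 1.5020.
%ΔEBIT = DOL × %ΔSales = 1.5020 × +26.7% = +40.1%.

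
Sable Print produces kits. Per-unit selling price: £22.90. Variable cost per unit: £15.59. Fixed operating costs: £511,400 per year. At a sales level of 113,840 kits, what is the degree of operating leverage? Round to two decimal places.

2.59

At 113,840 units, contribution = 113,840 × £7.31 = £832,170.40.
Operating income = contribution − fixed costs = £832,170.40 − £511,400 = £320,770.40.
DOL = contribution ÷ EBIT = £832,170.40 ÷ £320,770.40 = 2.5943.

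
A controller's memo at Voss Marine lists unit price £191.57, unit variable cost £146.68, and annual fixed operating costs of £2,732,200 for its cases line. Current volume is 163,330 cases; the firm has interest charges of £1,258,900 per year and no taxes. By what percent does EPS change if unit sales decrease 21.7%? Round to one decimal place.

-47.6%

Contribution at this volume is 163,330 × £44.89 = £7,331,883.70.
Subtracting fixed costs: EBIT = £7,331,883.70 − £2,732,200 = £4,599,683.70.
After interest of £1,258,900.00, pre-tax earnings = £3,340,783.70.
Degree of combined leverage = contribution ÷ (EBIT − I) = £7,331,883.70 ÷ £3,340,783.70 = 2.1947.
%ΔEPS = DCL × %ΔSales = 2.1947 × -21.7% = -47.6%.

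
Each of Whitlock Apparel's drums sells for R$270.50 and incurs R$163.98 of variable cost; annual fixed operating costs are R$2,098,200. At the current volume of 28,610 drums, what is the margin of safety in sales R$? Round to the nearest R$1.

R$2,410,775

Each unit contributes R$270.50 − R$163.98 = R$106.52. Break-even units = R$2,098,200 ÷ R$106.52 = 19,697.71; break-even revenue = 19,697.71 × R$270.50 = R$5,328,230.38.
Current sales = 28,610 × R$270.50 = R$7,739,005.00.
Margin of safety = R$7,739,005.00 − R$5,328,230.38 = R$2,410,775.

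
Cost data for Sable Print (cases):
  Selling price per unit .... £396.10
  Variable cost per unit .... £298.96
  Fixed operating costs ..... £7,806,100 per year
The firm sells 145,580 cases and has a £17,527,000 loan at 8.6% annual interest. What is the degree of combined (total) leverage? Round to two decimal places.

Contribution at this volume is 145,580 × £97.14 = £14,141,641.20.
Operating income = contribution − fixed costs = £14,141,641.20 − £7,806,100 = £6,335,541.20. Interest = £1,507,322.00, so EBIT − I = £4,828,219.20.
Degree of total leverage = total CM / (EBIT − interest) = £14,141,641.20 / £4,828,219.20 = 2.9290.

2.93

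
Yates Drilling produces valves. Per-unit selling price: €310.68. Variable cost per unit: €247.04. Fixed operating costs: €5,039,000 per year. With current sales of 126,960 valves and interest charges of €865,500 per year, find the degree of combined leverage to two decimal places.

Total contribution margin = 126,960 × €63.64 = €8,079,734.40.
Operating income = contribution − fixed costs = €8,079,734.40 − €5,039,000 = €3,040,734.40. Interest = €865,500.00, so EBIT − I = €2,175,234.40.
DCL = contribution ÷ (EBIT − I) = €8,079,734.40 ÷ €2,175,234.40 = 3.7144.

3.71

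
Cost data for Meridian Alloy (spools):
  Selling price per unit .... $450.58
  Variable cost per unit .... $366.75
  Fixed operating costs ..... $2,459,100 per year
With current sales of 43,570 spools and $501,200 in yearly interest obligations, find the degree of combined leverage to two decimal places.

At 43,570 units, contribution = 43,570 × $83.83 = $3,652,473.10.
Operating income = contribution − fixed costs = $3,652,473.10 − $2,459,100 = $1,193,373.10. Interest = $501,200.00.
DOL = $3,652,473.10 ÷ $1,193,373.10 = 3.0606; DFL = $1,193,373.10 ÷ $692,173.10 = 1.7241.
DCL = DOL × DFL = 3.0606 × 1.7241 = 5.2768.

5.28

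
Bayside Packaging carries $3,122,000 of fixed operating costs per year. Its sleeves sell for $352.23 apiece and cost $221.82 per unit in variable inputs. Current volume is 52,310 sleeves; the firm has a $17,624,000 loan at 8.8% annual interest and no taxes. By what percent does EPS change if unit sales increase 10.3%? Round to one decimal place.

At 52,310 units, contribution = 52,310 × $130.41 = $6,821,747.10.
EBIT = $6,821,747.10 − $3,122,000 = $3,699,747.10.
After interest of $1,550,912.00, pre-tax earnings = $2,148,835.10.
DCL = total CM / (EBIT − I) = $6,821,747.10 / $2,148,835.10 = 3.1746.
EPS therefore changes by 3.1746 × (+10.3%) = +32.7%.

+32.7%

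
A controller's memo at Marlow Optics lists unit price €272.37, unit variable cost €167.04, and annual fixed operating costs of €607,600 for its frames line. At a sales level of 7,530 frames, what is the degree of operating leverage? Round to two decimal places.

At 7,530 units, contribution = 7,530 × €105.33 = €793,134.90.
Operating income = contribution − fixed costs = €793,134.90 − €607,600 = €185,534.90.
So DOL = total CM / EBIT = €793,134.90 / €185,534.90 = 4.2749.

4.27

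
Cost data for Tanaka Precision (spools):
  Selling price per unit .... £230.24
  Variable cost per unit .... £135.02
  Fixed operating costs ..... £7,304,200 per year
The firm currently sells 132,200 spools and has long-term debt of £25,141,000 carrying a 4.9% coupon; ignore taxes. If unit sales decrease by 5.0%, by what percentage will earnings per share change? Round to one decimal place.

-15.5%

Contribution at this volume is 132,200 × £95.22 = £12,588,084.00.
Operating income = contribution − fixed costs = £12,588,084.00 − £7,304,200 = £5,283,884.00.
Interest = £1,231,909.00, so EBIT − I = £4,051,975.00.
DCL = total CM / (EBIT − I) = £12,588,084.00 / £4,051,975.00 = 3.1067.
%ΔEPS = DCL × %ΔSales = 3.1067 × -5.0% = -15.5%.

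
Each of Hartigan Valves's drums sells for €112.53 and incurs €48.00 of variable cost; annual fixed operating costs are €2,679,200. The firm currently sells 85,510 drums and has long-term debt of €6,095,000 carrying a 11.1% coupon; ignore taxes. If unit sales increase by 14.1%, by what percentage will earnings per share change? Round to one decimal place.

+36.0%

At 85,510 units, contribution = 85,510 × €64.53 = €5,517,960.30.
Operating income = contribution − fixed costs = €5,517,960.30 − €2,679,200 = €2,838,760.30.
After interest of €676,545.00, pre-tax earnings = €2,162,215.30.
Degree of combined leverage = contribution ÷ (EBIT − I) = €5,517,960.30 ÷ €2,162,215.30 = 2.5520.
%ΔEPS = DCL × %ΔSales = 2.5520 × +14.1% = +36.0%.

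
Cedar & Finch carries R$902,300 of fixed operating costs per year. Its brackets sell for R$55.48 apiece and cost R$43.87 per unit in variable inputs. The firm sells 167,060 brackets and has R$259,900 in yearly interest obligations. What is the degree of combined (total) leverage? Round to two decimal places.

Total contribution margin = 167,060 × R$11.61 = R$1,939,566.60.
Operating income = contribution − fixed costs = R$1,939,566.60 − R$902,300 = R$1,037,266.60. Interest = R$259,900.00.
DOL = R$1,939,566.60 ÷ R$1,037,266.60 = 1.8699; DFL = R$1,037,266.60 ÷ R$777,366.60 = 1.3343.
Combined leverage = 1.8699 × 1.3343 = 2.4950.

2.50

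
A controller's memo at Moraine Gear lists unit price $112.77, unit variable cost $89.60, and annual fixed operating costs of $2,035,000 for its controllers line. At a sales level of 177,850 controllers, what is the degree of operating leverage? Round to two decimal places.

At 177,850 units, contribution = 177,850 × $23.17 = $4,120,784.50.
Operating income = contribution − fixed costs = $4,120,784.50 − $2,035,000 = $2,085,784.50.
So DOL = total CM / EBIT = $4,120,784.50 / $2,085,784.50 = 1.9757.

1.98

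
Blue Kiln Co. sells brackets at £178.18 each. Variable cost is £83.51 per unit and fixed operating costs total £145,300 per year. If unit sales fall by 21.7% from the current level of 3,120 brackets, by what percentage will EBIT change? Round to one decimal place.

Contribution at this volume is 3,120 × £94.67 = £295,370.40.
EBIT = £295,370.40 − £145,300 = £150,070.40.
So DOL = total CM / EBIT = £295,370.40 / £150,070.40 = 1.9682.
%ΔEBIT = DOL × %ΔSales = 1.9682 × -21.7% = -42.7%.

-42.7%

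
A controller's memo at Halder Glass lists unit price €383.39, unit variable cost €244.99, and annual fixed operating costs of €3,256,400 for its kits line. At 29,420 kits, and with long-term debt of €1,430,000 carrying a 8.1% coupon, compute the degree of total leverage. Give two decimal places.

5.82

Contribution at this volume is 29,420 × €138.40 = €4,071,728.00.
EBIT = €4,071,728.00 − €3,256,400 = €815,328.00. Interest = €115,830.00.
DOL = €4,071,728.00 ÷ €815,328.00 = 4.9940; DFL = €815,328.00 ÷ €699,498.00 = 1.1656.
DCL = DOL × DFL = 4.9940 × 1.1656 = 5.8210.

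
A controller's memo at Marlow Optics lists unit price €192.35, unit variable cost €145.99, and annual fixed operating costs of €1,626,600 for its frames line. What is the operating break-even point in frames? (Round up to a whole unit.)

35,087 frames

Each unit contributes €192.35 − €145.99 = €46.36.
Units to break even: €1,626,600 ÷ €46.36 = 35,086.28, rounded up to 35,087.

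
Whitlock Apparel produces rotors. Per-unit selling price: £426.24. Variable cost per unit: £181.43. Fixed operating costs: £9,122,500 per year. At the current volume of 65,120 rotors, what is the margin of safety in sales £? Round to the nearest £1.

Unit CM = price − variable cost = £426.24 − £181.43 = £244.81. Break-even units = £9,122,500 ÷ £244.81 = 37,263.59; break-even revenue = 37,263.59 × £426.24 = £15,883,233.53.
Current sales = 65,120 × £426.24 = £27,756,748.80.
Margin of safety = £27,756,748.80 − £15,883,233.53 = £11,873,515.

£11,873,515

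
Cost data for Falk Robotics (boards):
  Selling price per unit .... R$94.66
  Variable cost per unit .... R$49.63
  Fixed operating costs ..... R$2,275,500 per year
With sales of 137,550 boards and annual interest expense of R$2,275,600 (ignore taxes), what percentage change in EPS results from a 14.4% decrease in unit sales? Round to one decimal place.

-54.3%

Total contribution margin = 137,550 × R$45.03 = R$6,193,876.50.
Subtracting fixed costs: EBIT = R$6,193,876.50 − R$2,275,500 = R$3,918,376.50.
After interest of R$2,275,600.00, pre-tax earnings = R$1,642,776.50.
DCL = total CM / (EBIT − I) = R$6,193,876.50 / R$1,642,776.50 = 3.7704.
%ΔEPS = DCL × %ΔSales = 3.7704 × -14.4% = -54.3%.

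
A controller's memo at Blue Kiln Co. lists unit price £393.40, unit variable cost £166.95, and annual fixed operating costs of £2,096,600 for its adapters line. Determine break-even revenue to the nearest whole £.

Contribution margin per unit = £393.40 − £166.95 = £226.45, a CM ratio of £226.45 ÷ £393.40 = 0.5756.
Break-even sales = FC ÷ CM ratio = £2,096,600 × £393.40 / £226.45 = £3,642,316.

£3,642,316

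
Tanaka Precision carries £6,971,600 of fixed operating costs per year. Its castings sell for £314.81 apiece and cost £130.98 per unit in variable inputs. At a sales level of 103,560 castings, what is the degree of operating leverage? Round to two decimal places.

Contribution at this volume is 103,560 × £183.83 = £19,037,434.80.
EBIT = £19,037,434.80 − £6,971,600 = £12,065,834.80.
Degree of operating leverage = £19,037,434.80 / £12,065,834.80 = 1.5778.

1.58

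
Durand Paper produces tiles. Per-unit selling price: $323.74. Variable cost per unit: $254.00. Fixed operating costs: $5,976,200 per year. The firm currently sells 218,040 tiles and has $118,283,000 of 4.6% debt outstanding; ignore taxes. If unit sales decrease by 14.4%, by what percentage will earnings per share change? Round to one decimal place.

-57.8%

Contribution at this volume is 218,040 × $69.74 = $15,206,109.60.
Operating income = contribution − fixed costs = $15,206,109.60 − $5,976,200 = $9,229,909.60.
After interest of $5,441,018.00, pre-tax earnings = $3,788,891.60.
Degree of combined leverage = contribution ÷ (EBIT − I) = $15,206,109.60 ÷ $3,788,891.60 = 4.0133.
EPS therefore changes by 4.0133 × (-14.4%) = -57.8%.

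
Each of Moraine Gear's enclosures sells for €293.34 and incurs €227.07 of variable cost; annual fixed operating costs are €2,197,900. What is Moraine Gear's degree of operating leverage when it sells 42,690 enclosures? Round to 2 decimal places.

Total contribution margin = 42,690 × €66.27 = €2,829,066.30.
EBIT = €2,829,066.30 − €2,197,900 = €631,166.30.
DOL = contribution ÷ EBIT = €2,829,066.30 ÷ €631,166.30 = 4.4823.

4.48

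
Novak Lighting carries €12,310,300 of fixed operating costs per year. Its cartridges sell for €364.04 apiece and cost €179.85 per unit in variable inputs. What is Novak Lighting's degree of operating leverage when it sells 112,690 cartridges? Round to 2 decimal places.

At 112,690 units, contribution = 112,690 × €184.19 = €20,756,371.10.
Operating income = contribution − fixed costs = €20,756,371.10 − €12,310,300 = €8,446,071.10.
Degree of operating leverage = €20,756,371.10 / €8,446,071.10 = 2.4575.

2.46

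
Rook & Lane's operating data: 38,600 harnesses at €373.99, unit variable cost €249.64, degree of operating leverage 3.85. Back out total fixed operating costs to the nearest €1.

Total contribution margin = 38,600 × €124.35 = €4,799,910.00.
DOL = contribution / EBIT, so EBIT = €4,799,910.00 / 3.85 = €1,246,729.87.
And FC = contribution − EBIT = €4,799,910.00 − €1,246,729.87 = €3,553,180.

€3,553,180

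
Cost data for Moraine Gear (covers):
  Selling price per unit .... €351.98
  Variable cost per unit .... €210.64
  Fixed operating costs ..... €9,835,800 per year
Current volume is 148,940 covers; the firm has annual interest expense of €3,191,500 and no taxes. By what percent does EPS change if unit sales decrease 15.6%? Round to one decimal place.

Total contribution margin = 148,940 × €141.34 = €21,051,179.60.
Operating income = contribution − fixed costs = €21,051,179.60 − €9,835,800 = €11,215,379.60.
After interest of €3,191,500.00, pre-tax earnings = €8,023,879.60.
Degree of combined leverage = contribution ÷ (EBIT − I) = €21,051,179.60 ÷ €8,023,879.60 = 2.6236.
%ΔEPS = DCL × %ΔSales = 2.6236 × -15.6% = -40.9%.

-40.9%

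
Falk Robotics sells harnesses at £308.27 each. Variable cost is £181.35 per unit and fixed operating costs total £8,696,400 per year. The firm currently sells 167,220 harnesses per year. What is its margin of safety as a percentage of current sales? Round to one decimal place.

59.0%

Unit CM = price − variable cost = £308.27 − £181.35 = £126.92. Break-even units = £8,696,400 ÷ £126.92 = 68,518.75; break-even revenue = 68,518.75 × £308.27 = £21,122,275.67.
Current sales = 167,220 × £308.27 = £51,548,909.40.
Margin of safety = (£51,548,909.40 − £21,122,275.67) ÷ £51,548,909.40 = 59.0%.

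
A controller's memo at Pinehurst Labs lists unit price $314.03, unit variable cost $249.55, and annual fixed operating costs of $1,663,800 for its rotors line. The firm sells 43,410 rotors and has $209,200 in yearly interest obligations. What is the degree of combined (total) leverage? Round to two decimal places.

3.02

At 43,410 units, contribution = 43,410 × $64.48 = $2,799,076.80.
Operating income = contribution − fixed costs = $2,799,076.80 − $1,663,800 = $1,135,276.80. Interest = $209,200.00, so EBIT − I = $926,076.80.
DCL = contribution ÷ (EBIT − I) = $2,799,076.80 ÷ $926,076.80 = 3.0225.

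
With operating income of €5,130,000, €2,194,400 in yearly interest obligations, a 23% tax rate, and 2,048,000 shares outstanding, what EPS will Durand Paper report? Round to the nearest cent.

Interest = €2,194,400.00, so EBT = €5,130,000 − €2,194,400.00 = €2,935,600.00.
Net income = €2,935,600.00 × (1 − 0.23) = €2,260,412.00.
Per share: €2,260,412.00 / 2,048,000 shares = €1.10.

€1.10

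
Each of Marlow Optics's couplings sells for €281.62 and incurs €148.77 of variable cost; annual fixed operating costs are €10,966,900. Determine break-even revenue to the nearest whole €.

€23,248,012

CM per unit = €281.62 − €148.77 = €132.85; CM ratio = €132.85 / €281.62 = 0.4717.
Break-even sales = FC ÷ CM ratio = €10,966,900 × €281.62 / €132.85 = €23,248,012.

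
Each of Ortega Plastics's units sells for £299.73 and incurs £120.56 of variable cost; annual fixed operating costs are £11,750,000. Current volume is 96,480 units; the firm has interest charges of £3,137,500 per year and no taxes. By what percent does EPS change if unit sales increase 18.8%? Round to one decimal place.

+135.5%

At 96,480 units, contribution = 96,480 × £179.17 = £17,286,321.60.
Operating income = contribution − fixed costs = £17,286,321.60 − £11,750,000 = £5,536,321.60.
Interest = £3,137,500.00, so EBIT − I = £2,398,821.60.
DCL = total CM / (EBIT − I) = £17,286,321.60 / £2,398,821.60 = 7.2062.
EPS therefore changes by 7.2062 × (+18.8%) = +135.5%.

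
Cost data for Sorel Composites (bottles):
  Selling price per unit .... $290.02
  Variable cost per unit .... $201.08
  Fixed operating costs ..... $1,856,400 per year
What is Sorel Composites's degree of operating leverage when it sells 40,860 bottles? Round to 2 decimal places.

At 40,860 units, contribution = 40,860 × $88.94 = $3,634,088.40.
Operating income = contribution − fixed costs = $3,634,088.40 − $1,856,400 = $1,777,688.40.
DOL = contribution ÷ EBIT = $3,634,088.40 ÷ $1,777,688.40 = 2.0443.

2.04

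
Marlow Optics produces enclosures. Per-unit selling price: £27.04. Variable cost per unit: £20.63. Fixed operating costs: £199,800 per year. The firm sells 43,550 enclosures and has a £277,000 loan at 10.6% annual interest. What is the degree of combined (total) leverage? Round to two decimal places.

Total contribution margin = 43,550 × £6.41 = £279,155.50.
Operating income = contribution − fixed costs = £279,155.50 − £199,800 = £79,355.50. Interest = £29,362.00.
DOL = £279,155.50 ÷ £79,355.50 = 3.5178; DFL = £79,355.50 ÷ £49,993.50 = 1.5873.
DCL = DOL × DFL = 3.5178 × 1.5873 = 5.5838.

5.58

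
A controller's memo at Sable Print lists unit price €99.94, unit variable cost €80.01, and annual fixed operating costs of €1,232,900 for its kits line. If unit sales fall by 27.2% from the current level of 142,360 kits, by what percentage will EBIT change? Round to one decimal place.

-48.1%

At 142,360 units, contribution = 142,360 × €19.93 = €2,837,234.80.
Subtracting fixed costs: EBIT = €2,837,234.80 − €1,232,900 = €1,604,334.80.
DOL = contribution ÷ EBIT = €2,837,234.80 ÷ €1,604,334.80 = 1.7685.
So EBIT moves 1.7685 × (-27.2%) = -48.1%.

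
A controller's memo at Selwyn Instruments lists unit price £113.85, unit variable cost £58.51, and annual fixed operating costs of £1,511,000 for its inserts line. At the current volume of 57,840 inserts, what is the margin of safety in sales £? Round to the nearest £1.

Unit CM = price − variable cost = £113.85 − £58.51 = £55.34. Break-even units = £1,511,000 ÷ £55.34 = 27,303.94; break-even revenue = 27,303.94 × £113.85 = £3,108,553.49.
Current sales = 57,840 × £113.85 = £6,585,084.00.
Margin of safety = £6,585,084.00 − £3,108,553.49 = £3,476,531.

£3,476,531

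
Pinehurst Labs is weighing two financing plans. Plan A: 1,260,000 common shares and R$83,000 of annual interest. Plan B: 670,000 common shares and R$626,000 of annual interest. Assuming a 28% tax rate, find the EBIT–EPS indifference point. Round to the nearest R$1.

R$1,242,627

Set EPS_A = EPS_B: (EBIT − R$83,000)(1 − 0.28) ÷ 1,260,000 = (EBIT − R$626,000)(1 − 0.28) ÷ 670,000.
The (1 − t) factor cancels: (EBIT − 83,000) × 670,000 = (EBIT − 626,000) × 1,260,000.
Solving, EBIT = (626,000·1,260,000 − 83,000·670,000) / (1,260,000 − 670,000) = 733,150,000,000 / 590,000 = 1,242,627.12.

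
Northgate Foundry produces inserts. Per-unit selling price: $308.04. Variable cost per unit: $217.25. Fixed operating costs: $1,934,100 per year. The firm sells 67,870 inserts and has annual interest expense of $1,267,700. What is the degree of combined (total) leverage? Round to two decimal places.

2.08

Total contribution margin = 67,870 × $90.79 = $6,161,917.30.
Subtracting fixed costs: EBIT = $6,161,917.30 − $1,934,100 = $4,227,817.30. Interest = $1,267,700.00.
DOL = $6,161,917.30 ÷ $4,227,817.30 = 1.4575; DFL = $4,227,817.30 ÷ $2,960,117.30 = 1.4283.
Combined leverage = 1.4575 × 1.4283 = 2.0817.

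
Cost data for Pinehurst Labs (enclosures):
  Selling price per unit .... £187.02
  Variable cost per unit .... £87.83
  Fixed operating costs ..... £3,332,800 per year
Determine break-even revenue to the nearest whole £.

CM per unit = £187.02 − £87.83 = £99.19; CM ratio = £99.19 / £187.02 = 0.5304.
Break-even sales = FC ÷ CM ratio = £3,332,800 × £187.02 / £99.19 = £6,283,902.

£6,283,902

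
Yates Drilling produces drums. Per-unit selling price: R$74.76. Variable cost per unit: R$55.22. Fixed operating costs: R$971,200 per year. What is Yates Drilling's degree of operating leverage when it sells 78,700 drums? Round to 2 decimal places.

At 78,700 units, contribution = 78,700 × R$19.54 = R$1,537,798.00.
EBIT = R$1,537,798.00 − R$971,200 = R$566,598.00.
So DOL = total CM / EBIT = R$1,537,798.00 / R$566,598.00 = 2.7141.

2.71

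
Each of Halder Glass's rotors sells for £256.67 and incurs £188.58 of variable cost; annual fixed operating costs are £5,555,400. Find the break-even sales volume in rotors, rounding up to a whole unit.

81,590 rotors

Contribution margin per unit = £256.67 − £188.58 = £68.09.
Units to break even: £5,555,400 ÷ £68.09 = 81,589.07, rounded up to 81,590.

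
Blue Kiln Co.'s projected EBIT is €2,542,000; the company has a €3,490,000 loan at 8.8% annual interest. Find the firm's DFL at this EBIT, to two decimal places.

1.14

Interest = €307,120.00.
Degree of financial leverage = EBIT / (EBIT − interest) = €2,542,000 / €2,234,880.00 = 1.1374.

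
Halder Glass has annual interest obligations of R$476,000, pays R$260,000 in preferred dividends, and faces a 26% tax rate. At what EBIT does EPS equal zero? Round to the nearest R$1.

Grossing the preferred dividend up to pre-tax terms: R$260,000 / (1 − 0.26) = R$351,351.35.
Financial break-even EBIT = interest + D_p ÷ (1 − t) = R$476,000 + R$351,351.35 = R$827,351.35.

R$827,351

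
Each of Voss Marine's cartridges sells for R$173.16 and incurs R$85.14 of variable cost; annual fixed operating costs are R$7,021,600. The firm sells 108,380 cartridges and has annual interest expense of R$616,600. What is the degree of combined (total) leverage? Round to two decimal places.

Total contribution margin = 108,380 × R$88.02 = R$9,539,607.60.
EBIT = R$9,539,607.60 − R$7,021,600 = R$2,518,007.60. Interest = R$616,600.00, so EBIT − I = R$1,901,407.60.
Degree of total leverage = total CM / (EBIT − interest) = R$9,539,607.60 / R$1,901,407.60 = 5.0171.

5.02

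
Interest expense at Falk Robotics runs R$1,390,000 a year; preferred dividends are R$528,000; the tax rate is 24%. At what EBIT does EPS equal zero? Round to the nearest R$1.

R$2,084,737

Preferred dividends are paid after tax, so their pre-tax equivalent is R$528,000 ÷ (1 − 0.24) = R$694,736.84.
EPS = 0 when EBIT covers interest plus the pre-tax preferred burden: R$1,390,000 + R$694,736.84 = R$2,084,736.84.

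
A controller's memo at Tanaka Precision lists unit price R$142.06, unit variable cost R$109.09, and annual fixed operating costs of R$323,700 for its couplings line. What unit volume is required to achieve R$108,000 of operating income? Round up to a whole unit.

Unit CM = price − variable cost = R$142.06 − R$109.09 = R$32.97.
Required volume = (fixed costs + target profit) ÷ CM = (R$323,700 + R$108,000) ÷ R$32.97 = 13,093.72, so 13,094 couplings.

13,094 couplings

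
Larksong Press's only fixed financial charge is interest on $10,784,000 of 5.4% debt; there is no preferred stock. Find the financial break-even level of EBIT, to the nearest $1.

$582,336

Annual interest = 5.4% × $10,784,000 = $582,336.00.
With no preferred dividends, EPS = 0 when EBIT exactly covers interest, so the financial break-even EBIT is $582,336.00.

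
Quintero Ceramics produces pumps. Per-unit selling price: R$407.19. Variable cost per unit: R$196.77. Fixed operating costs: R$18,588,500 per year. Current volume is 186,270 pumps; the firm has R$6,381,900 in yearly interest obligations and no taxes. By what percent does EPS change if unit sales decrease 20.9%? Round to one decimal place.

-57.6%

Contribution at this volume is 186,270 × R$210.42 = R$39,194,933.40.
Operating income = contribution − fixed costs = R$39,194,933.40 − R$18,588,500 = R$20,606,433.40.
Interest = R$6,381,900.00, so EBIT − I = R$14,224,533.40.
DCL = total CM / (EBIT − I) = R$39,194,933.40 / R$14,224,533.40 = 2.7554.
%ΔEPS = DCL × %ΔSales = 2.7554 × -20.9% = -57.6%.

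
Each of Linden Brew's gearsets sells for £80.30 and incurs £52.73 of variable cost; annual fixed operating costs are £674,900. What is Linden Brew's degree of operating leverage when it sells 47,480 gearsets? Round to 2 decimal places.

2.06

At 47,480 units, contribution = 47,480 × £27.57 = £1,309,023.60.
Subtracting fixed costs: EBIT = £1,309,023.60 − £674,900 = £634,123.60.
So DOL = total CM / EBIT = £1,309,023.60 / £634,123.60 = 2.0643.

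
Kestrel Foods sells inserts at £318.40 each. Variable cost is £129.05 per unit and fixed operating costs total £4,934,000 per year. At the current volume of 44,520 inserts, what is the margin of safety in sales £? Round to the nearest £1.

£5,878,439

Each unit contributes £318.40 − £129.05 = £189.35. Break-even units = £4,934,000 ÷ £189.35 = 26,057.57; break-even revenue = 26,057.57 × £318.40 = £8,296,728.81.
Actual sales revenue = 44,520 × £318.40 = £14,175,168.00.
Margin of safety = £14,175,168.00 − £8,296,728.81 = £5,878,439.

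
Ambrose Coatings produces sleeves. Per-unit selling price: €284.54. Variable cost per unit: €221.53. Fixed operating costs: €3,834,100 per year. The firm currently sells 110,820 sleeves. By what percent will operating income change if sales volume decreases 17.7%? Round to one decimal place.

-39.3%

At 110,820 units, contribution = 110,820 × €63.01 = €6,982,768.20.
Operating income = contribution − fixed costs = €6,982,768.20 − €3,834,100 = €3,148,668.20.
So DOL = total CM / EBIT = €6,982,768.20 / €3,148,668.20 = 2.2177.
So EBIT moves 2.2177 × (-17.7%) = -39.3%.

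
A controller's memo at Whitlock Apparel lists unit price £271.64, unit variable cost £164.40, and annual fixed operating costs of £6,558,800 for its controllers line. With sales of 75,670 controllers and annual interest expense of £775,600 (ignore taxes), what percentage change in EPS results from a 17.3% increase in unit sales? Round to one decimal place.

+179.9%

At 75,670 units, contribution = 75,670 × £107.24 = £8,114,850.80.
Subtracting fixed costs: EBIT = £8,114,850.80 − £6,558,800 = £1,556,050.80.
Interest = £775,600.00, so EBIT − I = £780,450.80.
Degree of combined leverage = contribution ÷ (EBIT − I) = £8,114,850.80 ÷ £780,450.80 = 10.3976.
%ΔEPS = DCL × %ΔSales = 10.3976 × +17.3% = +179.9%.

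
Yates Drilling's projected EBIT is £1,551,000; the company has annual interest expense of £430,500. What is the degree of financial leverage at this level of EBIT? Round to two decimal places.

Annual interest charges come to £430,500.00.
Degree of financial leverage = EBIT / (EBIT − interest) = £1,551,000 / £1,120,500.00 = 1.3842.

1.38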